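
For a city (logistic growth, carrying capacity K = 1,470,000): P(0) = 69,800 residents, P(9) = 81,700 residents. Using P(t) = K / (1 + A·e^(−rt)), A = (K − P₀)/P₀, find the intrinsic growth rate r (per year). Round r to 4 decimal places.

A = (1470000 − 69800)/69800 = 20.06017
81700 = 1470000/(1 + 20.06017·e^(−r·9)) → e^(−9r) = (17.99266 − 1)/20.06017 = 0.847084
r = −ln(0.847084)/9 = 0.16596/9

r ≈ 0.0184 per year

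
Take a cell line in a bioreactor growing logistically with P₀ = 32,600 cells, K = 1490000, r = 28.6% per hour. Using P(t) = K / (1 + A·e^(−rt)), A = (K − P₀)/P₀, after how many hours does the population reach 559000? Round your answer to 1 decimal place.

A = (1490000 − 32600)/32600 = 44.70552
559000 = 1490000/(1 + 44.70552·e^(−0.286t)) → 1 + 44.70552·e^(−0.286t) = 2.66547
e^(−0.286t) = 0.037254 → t = ln(26.84252)/0.286 = 3.28999/0.286

t ≈ 11.5 hours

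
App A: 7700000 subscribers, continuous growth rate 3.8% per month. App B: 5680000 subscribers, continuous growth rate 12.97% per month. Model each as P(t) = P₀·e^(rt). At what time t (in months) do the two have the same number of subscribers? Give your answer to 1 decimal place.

7700000·e^(0.038t) = 5680000·e^(0.1297t)
7700000/5680000 = e^((0.1297 − 0.038)t) → ln(1.35563) = 0.0917·t
t = 0.30427 / 0.0917

t ≈ 3.3 months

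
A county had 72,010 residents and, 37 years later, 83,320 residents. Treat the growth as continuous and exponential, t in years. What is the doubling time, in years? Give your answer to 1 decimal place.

doubling time ≈ 175.8 years

r = ln(83320/72010) / 37 = ln(1.15706) / 37 ≈ 0.003943 per year
doubling time = ln 2 / |r| = 0.69315 / 0.003943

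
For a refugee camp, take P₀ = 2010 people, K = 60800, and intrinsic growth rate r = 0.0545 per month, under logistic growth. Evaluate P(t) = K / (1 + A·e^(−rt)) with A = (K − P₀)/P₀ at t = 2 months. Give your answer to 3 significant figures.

≈ 2,230 people

A = (60800 − 2010)/2010 = 29.24876
P(2) = 60800 / (1 + 29.24876·e^(−0.0545·2)) = 60800 / (1 + 29.24876·0.89673)
= 60800 / 27.22825 ≈ 2232.97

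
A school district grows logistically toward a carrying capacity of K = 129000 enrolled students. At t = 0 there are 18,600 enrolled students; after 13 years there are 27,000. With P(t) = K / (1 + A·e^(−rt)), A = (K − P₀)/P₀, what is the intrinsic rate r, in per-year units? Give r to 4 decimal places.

r ≈ 0.0348 per year

A = (129000 − 18600)/18600 = 5.93548
27000 = 129000/(1 + 5.93548·e^(−r·13)) → e^(−13r) = (4.77778 − 1)/5.93548 = 0.636473
r = −ln(0.636473)/13 = 0.45181/13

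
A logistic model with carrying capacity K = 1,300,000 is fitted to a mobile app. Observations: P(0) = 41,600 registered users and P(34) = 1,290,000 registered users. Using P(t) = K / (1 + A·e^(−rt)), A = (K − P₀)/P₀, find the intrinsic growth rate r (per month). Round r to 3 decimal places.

r ≈ 0.243 per month

A = (1300000 − 41600)/41600 = 30.25
1290000 = 1300000/(1 + 30.25·e^(−r·34)) → e^(−34r) = (1.00775 − 1)/30.25 = 0.000256
r = −ln(0.000256)/34 = 8.26931/34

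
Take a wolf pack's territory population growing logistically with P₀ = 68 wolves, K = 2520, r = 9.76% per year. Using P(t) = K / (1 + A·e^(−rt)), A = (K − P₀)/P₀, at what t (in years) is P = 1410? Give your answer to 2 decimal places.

t ≈ 39.18 years

A = (2520 − 68)/68 = 36.05882
1410 = 2520/(1 + 36.05882·e^(−0.0976t)) → 1 + 36.05882·e^(−0.0976t) = 1.78723
e^(−0.0976t) = 0.021832 → t = ln(45.80445)/0.0976 = 3.82438/0.0976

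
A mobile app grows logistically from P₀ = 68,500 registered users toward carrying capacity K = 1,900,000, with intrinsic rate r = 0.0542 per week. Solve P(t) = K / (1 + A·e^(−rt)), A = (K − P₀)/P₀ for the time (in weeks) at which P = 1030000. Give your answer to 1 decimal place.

A = (1900000 − 68500)/68500 = 26.73723
1030000 = 1900000/(1 + 26.73723·e^(−0.0542t)) → 1 + 26.73723·e^(−0.0542t) = 1.84466
e^(−0.0542t) = 0.031591 → t = ln(31.65442)/0.0542 = 3.45488/0.0542

t ≈ 63.7 weeks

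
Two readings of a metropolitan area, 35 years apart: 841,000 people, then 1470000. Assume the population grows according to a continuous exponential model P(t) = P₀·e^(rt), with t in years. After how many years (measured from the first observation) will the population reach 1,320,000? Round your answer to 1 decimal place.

r = ln(1470000/841000) / 35 ≈ 0.015955 per year
t = ln(1320000/841000) / r = 0.4508 / 0.015955 ≈ 28.254

t ≈ 28.3 years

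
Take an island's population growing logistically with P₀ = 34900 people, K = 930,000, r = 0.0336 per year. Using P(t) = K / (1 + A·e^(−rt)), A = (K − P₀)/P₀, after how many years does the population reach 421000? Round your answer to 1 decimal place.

A = (930000 − 34900)/34900 = 25.64756
421000 = 930000/(1 + 25.64756·e^(−0.0336t)) → 1 + 25.64756·e^(−0.0336t) = 2.20903
e^(−0.0336t) = 0.04714 → t = ln(21.21341)/0.0336 = 3.05463/0.0336

t ≈ 90.9 years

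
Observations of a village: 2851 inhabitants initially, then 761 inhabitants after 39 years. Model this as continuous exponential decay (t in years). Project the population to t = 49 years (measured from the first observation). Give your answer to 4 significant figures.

≈ 542.4 inhabitants

r = ln(761/2851) / 39 ≈ -0.033866 per year
P(49) = 2851 · e^(-0.033866·49) = 2851 · 0.19024 ≈ 542.38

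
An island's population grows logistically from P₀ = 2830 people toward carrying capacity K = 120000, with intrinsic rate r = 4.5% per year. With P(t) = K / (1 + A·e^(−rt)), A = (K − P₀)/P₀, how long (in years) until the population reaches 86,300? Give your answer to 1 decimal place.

t ≈ 103.6 years

A = (120000 − 2830)/2830 = 41.40283
86300 = 120000/(1 + 41.40283·e^(−0.045t)) → 1 + 41.40283·e^(−0.045t) = 1.3905
e^(−0.045t) = 0.009432 → t = ln(106.02564)/0.045 = 4.66368/0.045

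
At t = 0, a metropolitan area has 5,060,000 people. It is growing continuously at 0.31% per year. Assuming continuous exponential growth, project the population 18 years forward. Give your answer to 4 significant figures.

≈ 5,350,000 people

P(18) = 5060000 · e^(0.0031·18) = 5060000 · e^(0.0558)
= 5060000 · 1.05739 ≈ 5350374.1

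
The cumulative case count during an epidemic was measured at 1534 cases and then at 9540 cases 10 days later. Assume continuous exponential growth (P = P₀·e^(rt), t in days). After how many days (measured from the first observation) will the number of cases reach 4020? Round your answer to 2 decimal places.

r = ln(9540/1534) / 10 ≈ 0.182761 per day
t = ln(4020/1534) / r = 0.9634 / 0.182761 ≈ 5.271

t ≈ 5.27 days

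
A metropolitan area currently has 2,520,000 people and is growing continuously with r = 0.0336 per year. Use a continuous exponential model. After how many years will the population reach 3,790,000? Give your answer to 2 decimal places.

3790000 = 2520000 · e^(0.0336·t)
t = ln(3790000/2520000) / 0.0336 = ln(1.50397) / 0.0336 = 0.40811 / 0.0336

t ≈ 12.15 years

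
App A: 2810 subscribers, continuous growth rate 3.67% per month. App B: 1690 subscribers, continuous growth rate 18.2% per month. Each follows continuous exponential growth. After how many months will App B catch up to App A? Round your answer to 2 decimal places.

t ≈ 3.50 months

2810·e^(0.0367t) = 1690·e^(0.182t)
2810/1690 = e^((0.182 − 0.0367)t) → ln(1.66272) = 0.1453·t
t = 0.50846 / 0.1453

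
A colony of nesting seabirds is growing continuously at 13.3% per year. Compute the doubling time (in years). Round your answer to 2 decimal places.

doubling time ≈ 5.21 years

doubling time = ln(2) / |r| = 0.69315 / 0.133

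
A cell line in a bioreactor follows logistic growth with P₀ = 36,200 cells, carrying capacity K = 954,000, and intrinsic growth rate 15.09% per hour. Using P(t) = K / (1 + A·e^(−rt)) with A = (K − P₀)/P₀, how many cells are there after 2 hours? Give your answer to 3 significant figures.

≈ 48,300 cells

A = (954000 − 36200)/36200 = 25.35359
P(2) = 954000 / (1 + 25.35359·e^(−0.1509·2)) = 954000 / (1 + 25.35359·0.739486)
= 954000 / 19.74862 ≈ 48307.16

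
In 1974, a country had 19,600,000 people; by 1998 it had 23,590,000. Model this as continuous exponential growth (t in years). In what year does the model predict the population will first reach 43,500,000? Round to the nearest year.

r = ln(23590000/19600000) / 24 = 0.18529/24 ≈ 0.007721 per year
t = ln(43500000/19600000) / r = 0.79723/0.007721 ≈ 103.26 years after 1974

year 2077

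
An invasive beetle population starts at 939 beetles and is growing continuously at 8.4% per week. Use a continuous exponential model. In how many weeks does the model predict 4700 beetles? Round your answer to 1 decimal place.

t ≈ 19.2 weeks

4700 = 939 · e^(0.084·t)
t = ln(4700/939) / 0.084 = ln(5.00532) / 0.084 = 1.6105 / 0.084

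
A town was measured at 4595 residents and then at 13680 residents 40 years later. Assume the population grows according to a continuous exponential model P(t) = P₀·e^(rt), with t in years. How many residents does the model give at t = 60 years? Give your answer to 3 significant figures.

≈ 23,600 residents

r = ln(13680/4595) / 40 ≈ 0.027274 per year
P(60) = 4595 · e^(0.027274·60) = 4595 · 5.1369 ≈ 23604.04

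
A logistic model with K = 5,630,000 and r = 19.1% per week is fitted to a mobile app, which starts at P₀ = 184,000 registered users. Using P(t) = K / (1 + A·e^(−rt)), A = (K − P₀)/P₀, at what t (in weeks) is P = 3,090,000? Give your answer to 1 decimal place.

t ≈ 18.8 weeks

A = (5630000 − 184000)/184000 = 29.59783
3090000 = 5630000/(1 + 29.59783·e^(−0.191t)) → 1 + 29.59783·e^(−0.191t) = 1.82201
e^(−0.191t) = 0.027773 → t = ln(36.0068)/0.191 = 3.58371/0.191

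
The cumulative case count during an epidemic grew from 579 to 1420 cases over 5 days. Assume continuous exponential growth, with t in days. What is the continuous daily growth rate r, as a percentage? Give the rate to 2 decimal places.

r ≈ 17.94% per day

1420 = 579 · e^(r·5)
e^(5r) = 1420/579 = 2.4525
r = ln(2.4525) / 5 = 0.89711 / 5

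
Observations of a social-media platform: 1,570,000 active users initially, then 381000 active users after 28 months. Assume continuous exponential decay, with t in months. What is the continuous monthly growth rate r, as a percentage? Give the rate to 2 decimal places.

r ≈ -5.06% per month

381000 = 1570000 · e^(r·28)
e^(28r) = 381000/1570000 = 0.24268
r = ln(0.24268) / 28 = -1.41603 / 28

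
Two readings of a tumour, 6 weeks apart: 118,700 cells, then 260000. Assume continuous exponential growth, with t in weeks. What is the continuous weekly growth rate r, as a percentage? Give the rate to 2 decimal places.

260000 = 118700 · e^(r·6)
e^(6r) = 260000/118700 = 2.1904
r = ln(2.1904) / 6 = 0.78408 / 6

r ≈ 13.07% per week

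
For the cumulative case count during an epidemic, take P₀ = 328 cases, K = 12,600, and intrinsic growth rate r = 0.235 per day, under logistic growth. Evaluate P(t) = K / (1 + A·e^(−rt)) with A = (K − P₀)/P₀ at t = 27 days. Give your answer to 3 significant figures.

≈ 11,800 cases

A = (12600 − 328)/328 = 37.41463
P(27) = 12600 / (1 + 37.41463·e^(−0.235·27)) = 12600 / (1 + 37.41463·0.001756)
= 12600 / 1.06568 ≈ 11823.42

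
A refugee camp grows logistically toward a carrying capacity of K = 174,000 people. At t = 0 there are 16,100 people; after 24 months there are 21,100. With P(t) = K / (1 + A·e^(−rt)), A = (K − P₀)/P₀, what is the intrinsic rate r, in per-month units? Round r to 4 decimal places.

r ≈ 0.0126 per month

A = (174000 − 16100)/16100 = 9.80745
21100 = 174000/(1 + 9.80745·e^(−r·24)) → e^(−24r) = (8.24645 − 1)/9.80745 = 0.738871
r = −ln(0.738871)/24 = 0.30263/24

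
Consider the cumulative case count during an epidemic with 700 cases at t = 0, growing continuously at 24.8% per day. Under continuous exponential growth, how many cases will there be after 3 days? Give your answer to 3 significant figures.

≈ 1,470 cases

P(3) = 700 · e^(0.248·3) = 700 · e^(0.744)
= 700 · 2.10434 ≈ 1473.04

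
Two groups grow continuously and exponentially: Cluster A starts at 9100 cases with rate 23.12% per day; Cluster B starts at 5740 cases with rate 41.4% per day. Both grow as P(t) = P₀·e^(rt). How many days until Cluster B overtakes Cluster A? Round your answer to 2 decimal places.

t ≈ 2.52 days

9100·e^(0.2312t) = 5740·e^(0.414t)
9100/5740 = e^((0.414 − 0.2312)t) → ln(1.58537) = 0.1828·t
t = 0.46082 / 0.1828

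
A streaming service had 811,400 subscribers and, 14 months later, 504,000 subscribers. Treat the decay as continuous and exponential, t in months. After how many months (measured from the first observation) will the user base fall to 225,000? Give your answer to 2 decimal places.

r = ln(504000/811400) / 14 ≈ -0.034013 per month
t = ln(225000/811400) / r = -1.28266 / -0.034013 ≈ 37.711

t ≈ 37.71 months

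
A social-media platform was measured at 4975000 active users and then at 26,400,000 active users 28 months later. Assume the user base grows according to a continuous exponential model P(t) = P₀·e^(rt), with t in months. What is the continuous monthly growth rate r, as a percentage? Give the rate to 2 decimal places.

r ≈ 5.96% per month

26400000 = 4975000 · e^(r·28)
e^(28r) = 26400000/4975000 = 5.30653
r = ln(5.30653) / 28 = 1.66894 / 28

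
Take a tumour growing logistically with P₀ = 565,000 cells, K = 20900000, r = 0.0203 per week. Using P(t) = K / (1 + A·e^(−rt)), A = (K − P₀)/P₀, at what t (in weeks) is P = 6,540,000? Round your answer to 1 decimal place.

A = (20900000 − 565000)/565000 = 35.99115
6540000 = 20900000/(1 + 35.99115·e^(−0.0203t)) → 1 + 35.99115·e^(−0.0203t) = 3.19572
e^(−0.0203t) = 0.061007 → t = ln(16.39151)/0.0203 = 2.79676/0.0203

t ≈ 137.8 weeks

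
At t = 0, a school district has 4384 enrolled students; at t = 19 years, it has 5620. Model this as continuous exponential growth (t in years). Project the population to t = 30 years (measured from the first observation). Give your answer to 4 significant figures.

≈ 6,489 enrolled students

r = ln(5620/4384) / 19 ≈ 0.013072 per year
P(30) = 4384 · e^(0.013072·30) = 4384 · 1.48018 ≈ 6489.11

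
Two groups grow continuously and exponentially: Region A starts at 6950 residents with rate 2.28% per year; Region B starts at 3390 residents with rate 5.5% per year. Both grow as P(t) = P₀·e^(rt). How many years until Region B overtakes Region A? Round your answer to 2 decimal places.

t ≈ 22.30 years

6950·e^(0.0228t) = 3390·e^(0.055t)
6950/3390 = e^((0.055 − 0.0228)t) → ln(2.05015) = 0.0322·t
t = 0.71791 / 0.0322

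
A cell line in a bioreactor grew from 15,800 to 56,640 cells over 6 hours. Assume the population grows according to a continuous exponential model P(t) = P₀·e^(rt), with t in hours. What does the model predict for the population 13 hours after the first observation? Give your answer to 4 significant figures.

r = ln(56640/15800) / 6 ≈ 0.212784 per hour
P(13) = 15800 · e^(0.212784·13) = 15800 · 15.89803 ≈ 251188.89

≈ 251,200 cells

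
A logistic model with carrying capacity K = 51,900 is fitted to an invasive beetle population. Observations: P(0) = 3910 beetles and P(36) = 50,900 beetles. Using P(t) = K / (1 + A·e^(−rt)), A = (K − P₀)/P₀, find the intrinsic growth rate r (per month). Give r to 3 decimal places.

r ≈ 0.179 per month

A = (51900 − 3910)/3910 = 12.27366
50900 = 51900/(1 + 12.27366·e^(−r·36)) → e^(−36r) = (1.01965 − 1)/12.27366 = 0.001601
r = −ln(0.001601)/36 = 6.43732/36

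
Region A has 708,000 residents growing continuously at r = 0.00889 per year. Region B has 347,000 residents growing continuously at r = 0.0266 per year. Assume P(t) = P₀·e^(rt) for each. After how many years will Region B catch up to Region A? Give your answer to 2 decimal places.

708000·e^(0.00889t) = 347000·e^(0.0266t)
708000/347000 = e^((0.0266 − 0.00889)t) → ln(2.04035) = 0.01771·t
t = 0.71312 / 0.01771

t ≈ 40.27 years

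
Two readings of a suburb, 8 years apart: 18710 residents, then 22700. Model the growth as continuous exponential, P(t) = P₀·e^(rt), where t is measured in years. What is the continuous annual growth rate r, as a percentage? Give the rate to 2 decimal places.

r ≈ 2.42% per year

22700 = 18710 · e^(r·8)
e^(8r) = 22700/18710 = 1.21325
r = ln(1.21325) / 8 = 0.19331 / 8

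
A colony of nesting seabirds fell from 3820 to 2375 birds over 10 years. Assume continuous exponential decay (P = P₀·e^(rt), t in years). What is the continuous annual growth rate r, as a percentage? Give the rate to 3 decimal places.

2375 = 3820 · e^(r·10)
e^(10r) = 2375/3820 = 0.62173
r = ln(0.62173) / 10 = -0.47525 / 10

r ≈ -4.753% per year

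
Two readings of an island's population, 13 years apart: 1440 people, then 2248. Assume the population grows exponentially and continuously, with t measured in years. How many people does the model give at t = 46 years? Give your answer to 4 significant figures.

≈ 6,963 people

r = ln(2248/1440) / 13 ≈ 0.034261 per year
P(46) = 1440 · e^(0.034261·46) = 1440 · 4.83569 ≈ 6963.39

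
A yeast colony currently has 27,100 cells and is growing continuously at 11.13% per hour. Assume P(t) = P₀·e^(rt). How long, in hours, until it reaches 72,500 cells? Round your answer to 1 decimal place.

t ≈ 8.8 hours

72500 = 27100 · e^(0.1113·t)
t = ln(72500/27100) / 0.1113 = ln(2.67528) / 0.1113 = 0.98405 / 0.1113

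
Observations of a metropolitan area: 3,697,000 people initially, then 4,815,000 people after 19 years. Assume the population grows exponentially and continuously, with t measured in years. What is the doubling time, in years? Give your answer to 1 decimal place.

doubling time ≈ 49.8 years

r = ln(4815000/3697000) / 19 = ln(1.30241) / 19 ≈ 0.013906 per year
doubling time = ln 2 / |r| = 0.69315 / 0.013906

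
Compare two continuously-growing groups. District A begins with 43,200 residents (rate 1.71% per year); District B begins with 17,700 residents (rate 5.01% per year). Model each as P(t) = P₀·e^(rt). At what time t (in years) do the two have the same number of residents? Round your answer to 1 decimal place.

t ≈ 27.0 years

43200·e^(0.0171t) = 17700·e^(0.0501t)
43200/17700 = e^((0.0501 − 0.0171)t) → ln(2.44068) = 0.033·t
t = 0.89228 / 0.033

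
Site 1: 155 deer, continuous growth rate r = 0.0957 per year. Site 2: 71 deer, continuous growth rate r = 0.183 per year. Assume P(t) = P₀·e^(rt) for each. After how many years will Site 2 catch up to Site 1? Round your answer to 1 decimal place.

155·e^(0.0957t) = 71·e^(0.183t)
155/71 = e^((0.183 − 0.0957)t) → ln(2.1831) = 0.0873·t
t = 0.78075 / 0.0873

t ≈ 8.9 years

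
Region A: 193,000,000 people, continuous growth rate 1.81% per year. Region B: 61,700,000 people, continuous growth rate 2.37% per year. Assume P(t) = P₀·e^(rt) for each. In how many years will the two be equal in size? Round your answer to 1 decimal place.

t ≈ 203.6 years

193000000·e^(0.0181t) = 61700000·e^(0.0237t)
193000000/61700000 = e^((0.0237 − 0.0181)t) → ln(3.12804) = 0.0056·t
t = 1.14041 / 0.0056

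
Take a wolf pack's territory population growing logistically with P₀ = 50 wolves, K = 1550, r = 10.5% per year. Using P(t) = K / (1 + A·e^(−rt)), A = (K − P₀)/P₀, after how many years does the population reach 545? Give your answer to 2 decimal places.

t ≈ 26.56 years

A = (1550 − 50)/50 = 30
545 = 1550/(1 + 30·e^(−0.105t)) → 1 + 30·e^(−0.105t) = 2.84404
e^(−0.105t) = 0.061468 → t = ln(16.26866)/0.105 = 2.78924/0.105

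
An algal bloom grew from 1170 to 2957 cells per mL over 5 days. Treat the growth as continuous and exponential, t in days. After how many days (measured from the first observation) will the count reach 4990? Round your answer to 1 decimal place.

r = ln(2957/1170) / 5 ≈ 0.185434 per day
t = ln(4990/1170) / r = 1.45043 / 0.185434 ≈ 7.822

t ≈ 7.8 days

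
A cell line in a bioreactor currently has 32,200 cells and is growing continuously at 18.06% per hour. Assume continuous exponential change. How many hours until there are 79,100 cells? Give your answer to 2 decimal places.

79100 = 32200 · e^(0.1806·t)
t = ln(79100/32200) / 0.1806 = ln(2.45652) / 0.1806 = 0.89875 / 0.1806

t ≈ 4.98 hours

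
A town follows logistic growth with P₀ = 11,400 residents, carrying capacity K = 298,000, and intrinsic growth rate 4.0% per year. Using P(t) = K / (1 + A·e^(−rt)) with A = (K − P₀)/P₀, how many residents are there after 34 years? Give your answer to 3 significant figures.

A = (298000 − 11400)/11400 = 25.14035
P(34) = 298000 / (1 + 25.14035·e^(−0.04·34)) = 298000 / (1 + 25.14035·0.256661)
= 298000 / 7.45254 ≈ 39986.36

≈ 40,000 residents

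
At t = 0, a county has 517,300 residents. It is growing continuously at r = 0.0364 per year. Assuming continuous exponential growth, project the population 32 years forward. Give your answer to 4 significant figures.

≈ 1,658,000 residents

P(32) = 517300 · e^(0.0364·32) = 517300 · e^(1.1648)
= 517300 · 3.20528 ≈ 1658092.26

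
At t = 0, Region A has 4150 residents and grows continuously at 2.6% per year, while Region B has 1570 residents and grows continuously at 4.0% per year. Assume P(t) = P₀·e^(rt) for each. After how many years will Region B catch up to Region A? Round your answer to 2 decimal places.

4150·e^(0.026t) = 1570·e^(0.04t)
4150/1570 = e^((0.04 − 0.026)t) → ln(2.64331) = 0.014·t
t = 0.97203 / 0.014

t ≈ 69.43 years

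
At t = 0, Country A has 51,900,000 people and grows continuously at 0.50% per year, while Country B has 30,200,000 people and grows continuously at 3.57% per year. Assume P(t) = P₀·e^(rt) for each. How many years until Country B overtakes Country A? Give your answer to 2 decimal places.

51900000·e^(0.005t) = 30200000·e^(0.0357t)
51900000/30200000 = e^((0.0357 − 0.005)t) → ln(1.71854) = 0.0307·t
t = 0.54148 / 0.0307

t ≈ 17.64 years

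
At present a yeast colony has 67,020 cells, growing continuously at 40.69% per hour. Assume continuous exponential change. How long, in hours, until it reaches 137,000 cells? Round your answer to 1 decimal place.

t ≈ 1.8 hours

137000 = 67020 · e^(0.4069·t)
t = ln(137000/67020) / 0.4069 = ln(2.04417) / 0.4069 = 0.71499 / 0.4069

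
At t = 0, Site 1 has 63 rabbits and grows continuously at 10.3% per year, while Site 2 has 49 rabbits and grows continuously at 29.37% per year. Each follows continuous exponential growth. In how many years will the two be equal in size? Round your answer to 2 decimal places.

63·e^(0.103t) = 49·e^(0.2937t)
63/49 = e^((0.2937 − 0.103)t) → ln(1.28571) = 0.1907·t
t = 0.25131 / 0.1907

t ≈ 1.32 years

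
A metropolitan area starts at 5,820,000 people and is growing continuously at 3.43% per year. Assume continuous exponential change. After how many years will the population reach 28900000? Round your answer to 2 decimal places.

28900000 = 5820000 · e^(0.0343·t)
t = ln(28900000/5820000) / 0.0343 = ln(4.96564) / 0.0343 = 1.60254 / 0.0343

t ≈ 46.72 years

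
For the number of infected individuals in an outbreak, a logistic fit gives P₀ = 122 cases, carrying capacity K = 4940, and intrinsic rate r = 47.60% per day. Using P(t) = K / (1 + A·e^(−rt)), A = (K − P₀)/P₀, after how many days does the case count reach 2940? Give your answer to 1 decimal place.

t ≈ 8.5 days

A = (4940 − 122)/122 = 39.4918
2940 = 4940/(1 + 39.4918·e^(−0.476t)) → 1 + 39.4918·e^(−0.476t) = 1.68027
e^(−0.476t) = 0.017226 → t = ln(58.05295)/0.476 = 4.06136/0.476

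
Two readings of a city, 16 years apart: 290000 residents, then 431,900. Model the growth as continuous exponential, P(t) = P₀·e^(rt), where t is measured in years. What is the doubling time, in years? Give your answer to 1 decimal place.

r = ln(431900/290000) / 16 = ln(1.48931) / 16 ≈ 0.024895 per year
doubling time = ln 2 / |r| = 0.69315 / 0.024895

doubling time ≈ 27.8 years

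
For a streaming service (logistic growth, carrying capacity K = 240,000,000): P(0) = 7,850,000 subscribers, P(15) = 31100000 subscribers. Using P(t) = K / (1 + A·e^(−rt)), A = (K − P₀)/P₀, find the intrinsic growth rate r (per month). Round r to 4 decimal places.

A = (240000000 − 7850000)/7850000 = 29.57325
31100000 = 240000000/(1 + 29.57325·e^(−r·15)) → e^(−15r) = (7.71704 − 1)/29.57325 = 0.227132
r = −ln(0.227132)/15 = 1.48222/15

r ≈ 0.0988 per month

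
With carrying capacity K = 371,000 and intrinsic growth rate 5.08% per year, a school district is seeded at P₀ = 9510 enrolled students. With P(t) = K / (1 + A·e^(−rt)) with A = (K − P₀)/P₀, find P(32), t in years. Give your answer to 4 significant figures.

≈ 43,750 enrolled students

A = (371000 − 9510)/9510 = 38.01157
P(32) = 371000 / (1 + 38.01157·e^(−0.0508·32)) = 371000 / (1 + 38.01157·0.196794)
= 371000 / 8.48043 ≈ 43747.77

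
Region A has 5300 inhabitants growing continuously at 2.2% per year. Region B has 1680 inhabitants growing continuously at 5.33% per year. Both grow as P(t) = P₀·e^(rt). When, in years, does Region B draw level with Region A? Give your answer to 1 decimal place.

t ≈ 36.7 years

5300·e^(0.022t) = 1680·e^(0.0533t)
5300/1680 = e^((0.0533 − 0.022)t) → ln(3.15476) = 0.0313·t
t = 1.14891 / 0.0313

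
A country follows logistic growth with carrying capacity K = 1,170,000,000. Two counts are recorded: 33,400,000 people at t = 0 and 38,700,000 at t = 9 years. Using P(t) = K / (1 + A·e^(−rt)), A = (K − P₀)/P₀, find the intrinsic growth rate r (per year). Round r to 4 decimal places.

r ≈ 0.0169 per year

A = (1170000000 − 33400000)/33400000 = 34.02994
38700000 = 1170000000/(1 + 34.02994·e^(−r·9)) → e^(−9r) = (30.23256 − 1)/34.02994 = 0.859025
r = −ln(0.859025)/9 = 0.15196/9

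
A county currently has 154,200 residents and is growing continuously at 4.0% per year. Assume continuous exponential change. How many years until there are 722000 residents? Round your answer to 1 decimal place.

722000 = 154200 · e^(0.04·t)
t = ln(722000/154200) / 0.04 = ln(4.68223) / 0.04 = 1.54377 / 0.04

t ≈ 38.6 years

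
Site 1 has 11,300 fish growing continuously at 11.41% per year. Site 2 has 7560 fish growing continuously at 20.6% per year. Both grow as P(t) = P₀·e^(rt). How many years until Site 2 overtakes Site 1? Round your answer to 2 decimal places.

t ≈ 4.37 years

11300·e^(0.1141t) = 7560·e^(0.206t)
11300/7560 = e^((0.206 − 0.1141)t) → ln(1.49471) = 0.0919·t
t = 0.40193 / 0.0919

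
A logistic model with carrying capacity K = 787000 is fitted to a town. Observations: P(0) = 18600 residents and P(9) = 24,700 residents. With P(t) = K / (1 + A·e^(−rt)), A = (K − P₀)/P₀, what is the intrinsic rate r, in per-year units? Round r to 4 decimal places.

r ≈ 0.0324 per year

A = (787000 − 18600)/18600 = 41.31183
24700 = 787000/(1 + 41.31183·e^(−r·9)) → e^(−9r) = (31.86235 − 1)/41.31183 = 0.747058
r = −ln(0.747058)/9 = 0.29161/9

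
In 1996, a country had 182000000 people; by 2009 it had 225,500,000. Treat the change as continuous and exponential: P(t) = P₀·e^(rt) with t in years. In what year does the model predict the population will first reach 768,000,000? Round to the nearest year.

year 2083

r = ln(225500000/182000000) / 13 = 0.21431/13 ≈ 0.016486 per year
t = ln(768000000/182000000) / r = 1.43978/0.016486 ≈ 87.34 years after 1996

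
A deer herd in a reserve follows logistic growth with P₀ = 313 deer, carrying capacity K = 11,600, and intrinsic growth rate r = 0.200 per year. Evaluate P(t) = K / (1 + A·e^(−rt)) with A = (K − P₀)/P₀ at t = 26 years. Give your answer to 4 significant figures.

A = (11600 − 313)/313 = 36.0607
P(26) = 11600 / (1 + 36.0607·e^(−0.2·26)) = 11600 / (1 + 36.0607·0.005517)
= 11600 / 1.19893 ≈ 9675.28

≈ 9,675 deer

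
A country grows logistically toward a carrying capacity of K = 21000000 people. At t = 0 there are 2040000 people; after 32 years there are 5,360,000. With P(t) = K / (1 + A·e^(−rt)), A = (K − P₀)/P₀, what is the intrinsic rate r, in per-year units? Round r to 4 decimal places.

A = (21000000 − 2040000)/2040000 = 9.29412
5360000 = 21000000/(1 + 9.29412·e^(−r·32)) → e^(−32r) = (3.91791 − 1)/9.29412 = 0.313952
r = −ln(0.313952)/32 = 1.15851/32

r ≈ 0.0362 per year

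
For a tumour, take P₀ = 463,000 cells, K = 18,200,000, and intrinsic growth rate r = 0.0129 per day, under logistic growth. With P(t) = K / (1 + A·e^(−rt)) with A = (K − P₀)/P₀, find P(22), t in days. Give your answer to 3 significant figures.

A = (18200000 − 463000)/463000 = 38.30886
P(22) = 18200000 / (1 + 38.30886·e^(−0.0129·22)) = 18200000 / (1 + 38.30886·0.752917)
= 18200000 / 29.8434 ≈ 609850.15

≈ 610,000 cells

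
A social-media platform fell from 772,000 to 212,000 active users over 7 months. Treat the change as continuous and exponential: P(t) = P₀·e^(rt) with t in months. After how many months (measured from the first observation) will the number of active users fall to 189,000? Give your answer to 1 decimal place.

t ≈ 7.6 months

r = ln(212000/772000) / 7 ≈ -0.184628 per month
t = ln(189000/772000) / r = -1.40724 / -0.184628 ≈ 7.622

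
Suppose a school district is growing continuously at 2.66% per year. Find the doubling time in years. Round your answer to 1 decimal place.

doubling time ≈ 26.1 years

doubling time = ln(2) / |r| = 0.69315 / 0.0266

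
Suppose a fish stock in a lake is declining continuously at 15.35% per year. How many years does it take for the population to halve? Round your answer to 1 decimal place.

half-life = ln(2) / |r| = 0.69315 / 0.1535

half-life ≈ 4.5 years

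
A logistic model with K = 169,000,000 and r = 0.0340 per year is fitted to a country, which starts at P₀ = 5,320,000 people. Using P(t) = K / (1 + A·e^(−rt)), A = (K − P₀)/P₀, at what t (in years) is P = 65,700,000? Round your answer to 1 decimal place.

t ≈ 87.5 years

A = (169000000 − 5320000)/5320000 = 30.76692
65700000 = 169000000/(1 + 30.76692·e^(−0.034t)) → 1 + 30.76692·e^(−0.034t) = 2.5723
e^(−0.034t) = 0.051104 → t = ln(19.56812)/0.034 = 2.9739/0.034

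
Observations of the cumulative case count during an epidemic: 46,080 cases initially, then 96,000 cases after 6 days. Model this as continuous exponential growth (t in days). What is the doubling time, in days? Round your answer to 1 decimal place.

doubling time ≈ 5.7 days

r = ln(96000/46080) / 6 = ln(2.08333) / 6 ≈ 0.122328 per day
doubling time = ln 2 / |r| = 0.69315 / 0.122328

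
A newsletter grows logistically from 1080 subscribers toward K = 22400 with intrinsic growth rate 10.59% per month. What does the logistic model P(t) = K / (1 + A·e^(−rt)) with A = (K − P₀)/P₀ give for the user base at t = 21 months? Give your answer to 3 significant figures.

A = (22400 − 1080)/1080 = 19.74074
P(21) = 22400 / (1 + 19.74074·e^(−0.1059·21)) = 22400 / (1 + 19.74074·0.108186)
= 22400 / 3.13568 ≈ 7143.59

≈ 7,140 subscribers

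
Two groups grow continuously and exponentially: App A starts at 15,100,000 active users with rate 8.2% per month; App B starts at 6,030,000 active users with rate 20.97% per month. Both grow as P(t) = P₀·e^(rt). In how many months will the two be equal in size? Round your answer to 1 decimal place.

t ≈ 7.2 months

15100000·e^(0.082t) = 6030000·e^(0.2097t)
15100000/6030000 = e^((0.2097 − 0.082)t) → ln(2.50415) = 0.1277·t
t = 0.91795 / 0.1277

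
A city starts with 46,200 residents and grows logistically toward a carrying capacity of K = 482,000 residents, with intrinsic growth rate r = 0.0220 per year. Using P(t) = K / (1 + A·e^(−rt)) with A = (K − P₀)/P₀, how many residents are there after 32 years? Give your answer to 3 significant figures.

≈ 85,100 residents

A = (482000 − 46200)/46200 = 9.4329
P(32) = 482000 / (1 + 9.4329·e^(−0.022·32)) = 482000 / (1 + 9.4329·0.494603)
= 482000 / 5.66554 ≈ 85075.74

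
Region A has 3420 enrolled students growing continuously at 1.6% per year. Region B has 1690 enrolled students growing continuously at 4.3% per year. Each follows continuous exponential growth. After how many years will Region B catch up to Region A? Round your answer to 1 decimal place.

3420·e^(0.016t) = 1690·e^(0.043t)
3420/1690 = e^((0.043 − 0.016)t) → ln(2.02367) = 0.027·t
t = 0.70491 / 0.027

t ≈ 26.1 years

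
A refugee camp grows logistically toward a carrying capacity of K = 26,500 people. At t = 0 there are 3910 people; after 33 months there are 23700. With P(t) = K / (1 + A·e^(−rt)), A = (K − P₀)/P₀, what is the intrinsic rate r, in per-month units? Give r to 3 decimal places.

r ≈ 0.118 per month

A = (26500 − 3910)/3910 = 5.77749
23700 = 26500/(1 + 5.77749·e^(−r·33)) → e^(−33r) = (1.11814 − 1)/5.77749 = 0.020449
r = −ln(0.020449)/33 = 3.88983/33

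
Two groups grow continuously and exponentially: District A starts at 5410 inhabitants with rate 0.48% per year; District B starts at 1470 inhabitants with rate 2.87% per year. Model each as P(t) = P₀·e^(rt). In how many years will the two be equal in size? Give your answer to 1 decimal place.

5410·e^(0.0048t) = 1470·e^(0.0287t)
5410/1470 = e^((0.0287 − 0.0048)t) → ln(3.68027) = 0.0239·t
t = 1.30299 / 0.0239

t ≈ 54.5 years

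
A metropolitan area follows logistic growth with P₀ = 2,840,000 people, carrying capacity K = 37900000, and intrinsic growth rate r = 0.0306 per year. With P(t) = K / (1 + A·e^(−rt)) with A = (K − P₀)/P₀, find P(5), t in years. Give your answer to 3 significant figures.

A = (37900000 − 2840000)/2840000 = 12.34507
P(5) = 37900000 / (1 + 12.34507·e^(−0.0306·5)) = 37900000 / (1 + 12.34507·0.85813)
= 37900000 / 11.59367 ≈ 3269024.73

≈ 3,270,000 people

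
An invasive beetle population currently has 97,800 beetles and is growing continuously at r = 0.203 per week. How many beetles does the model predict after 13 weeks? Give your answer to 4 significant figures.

P(13) = 97800 · e^(0.203·13) = 97800 · e^(2.639)
= 97800 · 13.9992 ≈ 1369121.51

≈ 1,369,000 beetles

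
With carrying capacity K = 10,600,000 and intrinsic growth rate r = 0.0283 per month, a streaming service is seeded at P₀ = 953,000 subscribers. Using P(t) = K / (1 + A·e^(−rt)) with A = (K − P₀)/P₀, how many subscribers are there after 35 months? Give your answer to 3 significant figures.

A = (10600000 − 953000)/953000 = 10.12277
P(35) = 10600000 / (1 + 10.12277·e^(−0.0283·35)) = 10600000 / (1 + 10.12277·0.371391)
= 10600000 / 4.75951 ≈ 2227122.25

≈ 2,230,000 subscribers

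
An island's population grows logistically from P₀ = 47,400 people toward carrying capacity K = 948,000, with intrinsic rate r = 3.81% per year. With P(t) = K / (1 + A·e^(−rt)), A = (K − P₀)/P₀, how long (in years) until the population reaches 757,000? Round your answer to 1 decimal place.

A = (948000 − 47400)/47400 = 19
757000 = 948000/(1 + 19·e^(−0.0381t)) → 1 + 19·e^(−0.0381t) = 1.25231
e^(−0.0381t) = 0.01328 → t = ln(75.30366)/0.0381 = 4.32153/0.0381

t ≈ 113.4 years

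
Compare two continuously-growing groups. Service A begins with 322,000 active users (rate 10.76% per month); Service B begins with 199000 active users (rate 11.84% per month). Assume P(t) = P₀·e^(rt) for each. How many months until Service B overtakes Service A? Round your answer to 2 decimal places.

t ≈ 44.56 months

322000·e^(0.1076t) = 199000·e^(0.1184t)
322000/199000 = e^((0.1184 − 0.1076)t) → ln(1.61809) = 0.0108·t
t = 0.48125 / 0.0108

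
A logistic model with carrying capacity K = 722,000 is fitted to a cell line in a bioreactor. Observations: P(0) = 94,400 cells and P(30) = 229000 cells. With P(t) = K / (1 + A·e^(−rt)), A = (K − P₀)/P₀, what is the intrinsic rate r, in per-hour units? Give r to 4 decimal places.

A = (722000 − 94400)/94400 = 6.64831
229000 = 722000/(1 + 6.64831·e^(−r·30)) → e^(−30r) = (3.15284 − 1)/6.64831 = 0.323818
r = −ln(0.323818)/30 = 1.12757/30

r ≈ 0.0376 per hour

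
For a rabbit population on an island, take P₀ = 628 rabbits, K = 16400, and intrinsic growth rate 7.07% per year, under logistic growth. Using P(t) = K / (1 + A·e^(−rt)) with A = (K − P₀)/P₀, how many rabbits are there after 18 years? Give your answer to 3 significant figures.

A = (16400 − 628)/628 = 25.11465
P(18) = 16400 / (1 + 25.11465·e^(−0.0707·18)) = 16400 / (1 + 25.11465·0.280102)
= 16400 / 8.03467 ≈ 2041.15

≈ 2,040 rabbits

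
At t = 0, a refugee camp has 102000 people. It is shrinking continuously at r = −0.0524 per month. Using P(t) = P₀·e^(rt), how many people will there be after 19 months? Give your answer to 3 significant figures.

≈ 37,700 people

P(19) = 102000 · e^(-0.0524·19) = 102000 · e^(-0.9956)
= 102000 · 0.3695 ≈ 37689.17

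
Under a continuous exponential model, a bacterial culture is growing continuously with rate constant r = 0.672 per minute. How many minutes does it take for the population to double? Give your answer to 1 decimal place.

doubling time = ln(2) / |r| = 0.69315 / 0.672

doubling time ≈ 1.0 minutes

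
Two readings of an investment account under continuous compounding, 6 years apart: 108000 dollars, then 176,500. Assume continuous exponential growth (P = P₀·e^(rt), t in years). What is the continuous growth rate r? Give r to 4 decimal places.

r ≈ 0.0819 per year

176500 = 108000 · e^(r·6)
e^(6r) = 176500/108000 = 1.63426
r = ln(1.63426) / 6 = 0.49119 / 6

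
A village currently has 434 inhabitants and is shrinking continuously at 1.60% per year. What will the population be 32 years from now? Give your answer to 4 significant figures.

≈ 260.1 inhabitants

P(32) = 434 · e^(-0.016·32) = 434 · e^(-0.512)
= 434 · 0.5993 ≈ 260.09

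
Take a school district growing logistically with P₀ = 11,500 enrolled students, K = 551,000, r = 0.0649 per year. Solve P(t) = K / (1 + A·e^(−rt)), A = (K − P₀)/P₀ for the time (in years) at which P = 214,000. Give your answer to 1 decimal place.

t ≈ 52.3 years

A = (551000 − 11500)/11500 = 46.91304
214000 = 551000/(1 + 46.91304·e^(−0.0649t)) → 1 + 46.91304·e^(−0.0649t) = 2.57477
e^(−0.0649t) = 0.033568 → t = ln(29.79048)/0.0649 = 3.39419/0.0649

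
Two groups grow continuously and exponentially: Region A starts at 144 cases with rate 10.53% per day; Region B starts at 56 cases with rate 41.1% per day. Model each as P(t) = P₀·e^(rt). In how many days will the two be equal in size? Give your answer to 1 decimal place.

t ≈ 3.1 days

144·e^(0.1053t) = 56·e^(0.411t)
144/56 = e^((0.411 − 0.1053)t) → ln(2.57143) = 0.3057·t
t = 0.94446 / 0.3057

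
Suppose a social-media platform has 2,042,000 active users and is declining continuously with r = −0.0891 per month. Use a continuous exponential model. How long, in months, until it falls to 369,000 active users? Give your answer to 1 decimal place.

t ≈ 19.2 months

369000 = 2042000 · e^(-0.0891·t)
t = ln(369000/2042000) / -0.0891 = ln(0.18071) / -0.0891 = -1.71089 / -0.0891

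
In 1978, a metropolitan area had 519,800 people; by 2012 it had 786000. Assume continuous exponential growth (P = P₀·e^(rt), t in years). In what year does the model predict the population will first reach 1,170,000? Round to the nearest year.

year 2045

r = ln(786000/519800) / 34 = 0.41351/34 ≈ 0.012162 per year
t = ln(1170000/519800) / r = 0.81131/0.012162 ≈ 66.71 years after 1978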